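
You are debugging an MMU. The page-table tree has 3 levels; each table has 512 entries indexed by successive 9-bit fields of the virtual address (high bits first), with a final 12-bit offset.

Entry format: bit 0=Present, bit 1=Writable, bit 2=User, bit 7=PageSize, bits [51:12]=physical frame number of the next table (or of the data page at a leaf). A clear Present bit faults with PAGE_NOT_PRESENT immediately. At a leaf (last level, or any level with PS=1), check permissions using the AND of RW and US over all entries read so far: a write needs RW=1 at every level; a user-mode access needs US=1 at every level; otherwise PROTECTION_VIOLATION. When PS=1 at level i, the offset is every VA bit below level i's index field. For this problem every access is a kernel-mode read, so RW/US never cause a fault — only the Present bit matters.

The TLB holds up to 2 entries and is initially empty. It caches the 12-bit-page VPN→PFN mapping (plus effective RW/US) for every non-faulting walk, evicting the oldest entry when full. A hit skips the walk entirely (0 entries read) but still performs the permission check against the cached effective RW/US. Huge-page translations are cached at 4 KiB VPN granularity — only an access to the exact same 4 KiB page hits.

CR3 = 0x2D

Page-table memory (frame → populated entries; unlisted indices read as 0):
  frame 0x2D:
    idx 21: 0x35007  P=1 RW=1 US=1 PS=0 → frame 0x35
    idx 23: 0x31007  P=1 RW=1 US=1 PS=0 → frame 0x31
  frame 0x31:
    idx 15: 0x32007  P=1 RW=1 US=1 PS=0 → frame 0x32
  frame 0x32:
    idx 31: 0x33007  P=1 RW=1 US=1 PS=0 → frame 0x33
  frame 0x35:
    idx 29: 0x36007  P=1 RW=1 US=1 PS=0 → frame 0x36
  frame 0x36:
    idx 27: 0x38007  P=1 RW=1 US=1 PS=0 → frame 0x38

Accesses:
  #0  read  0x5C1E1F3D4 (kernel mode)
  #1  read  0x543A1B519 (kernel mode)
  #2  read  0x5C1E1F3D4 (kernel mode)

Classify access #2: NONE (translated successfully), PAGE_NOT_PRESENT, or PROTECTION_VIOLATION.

Walk each access:
#0 VA=0x5C1E1F3D4 (r,kernel):
  lvl0: tbl 0x2D, slot 23 ⇒ 0x31007 (P1/RW1/US1/PS0)
  lvl1: tbl 0x31, slot 15 ⇒ 0x32007 (P1/RW1/US1/PS0)
  lvl2: tbl 0x32, slot 31 ⇒ 0x33007 (P1/RW1/US1/PS0)
  → PA=0x333D4  (3 entries read)
#1 VA=0x543A1B519 (r,kernel):
  lvl0: tbl 0x2D, slot 21 ⇒ 0x35007 (P1/RW1/US1/PS0)
  lvl1: tbl 0x35, slot 29 ⇒ 0x36007 (P1/RW1/US1/PS0)
  lvl2: tbl 0x36, slot 27 ⇒ 0x38007 (P1/RW1/US1/PS0)
  → PA=0x38519  (3 entries read)
#2 VA=0x5C1E1F3D4 (r,kernel):
  TLB hit vpn=0x5C1E1F → PA=0x333D4

Access #2 fault: NONE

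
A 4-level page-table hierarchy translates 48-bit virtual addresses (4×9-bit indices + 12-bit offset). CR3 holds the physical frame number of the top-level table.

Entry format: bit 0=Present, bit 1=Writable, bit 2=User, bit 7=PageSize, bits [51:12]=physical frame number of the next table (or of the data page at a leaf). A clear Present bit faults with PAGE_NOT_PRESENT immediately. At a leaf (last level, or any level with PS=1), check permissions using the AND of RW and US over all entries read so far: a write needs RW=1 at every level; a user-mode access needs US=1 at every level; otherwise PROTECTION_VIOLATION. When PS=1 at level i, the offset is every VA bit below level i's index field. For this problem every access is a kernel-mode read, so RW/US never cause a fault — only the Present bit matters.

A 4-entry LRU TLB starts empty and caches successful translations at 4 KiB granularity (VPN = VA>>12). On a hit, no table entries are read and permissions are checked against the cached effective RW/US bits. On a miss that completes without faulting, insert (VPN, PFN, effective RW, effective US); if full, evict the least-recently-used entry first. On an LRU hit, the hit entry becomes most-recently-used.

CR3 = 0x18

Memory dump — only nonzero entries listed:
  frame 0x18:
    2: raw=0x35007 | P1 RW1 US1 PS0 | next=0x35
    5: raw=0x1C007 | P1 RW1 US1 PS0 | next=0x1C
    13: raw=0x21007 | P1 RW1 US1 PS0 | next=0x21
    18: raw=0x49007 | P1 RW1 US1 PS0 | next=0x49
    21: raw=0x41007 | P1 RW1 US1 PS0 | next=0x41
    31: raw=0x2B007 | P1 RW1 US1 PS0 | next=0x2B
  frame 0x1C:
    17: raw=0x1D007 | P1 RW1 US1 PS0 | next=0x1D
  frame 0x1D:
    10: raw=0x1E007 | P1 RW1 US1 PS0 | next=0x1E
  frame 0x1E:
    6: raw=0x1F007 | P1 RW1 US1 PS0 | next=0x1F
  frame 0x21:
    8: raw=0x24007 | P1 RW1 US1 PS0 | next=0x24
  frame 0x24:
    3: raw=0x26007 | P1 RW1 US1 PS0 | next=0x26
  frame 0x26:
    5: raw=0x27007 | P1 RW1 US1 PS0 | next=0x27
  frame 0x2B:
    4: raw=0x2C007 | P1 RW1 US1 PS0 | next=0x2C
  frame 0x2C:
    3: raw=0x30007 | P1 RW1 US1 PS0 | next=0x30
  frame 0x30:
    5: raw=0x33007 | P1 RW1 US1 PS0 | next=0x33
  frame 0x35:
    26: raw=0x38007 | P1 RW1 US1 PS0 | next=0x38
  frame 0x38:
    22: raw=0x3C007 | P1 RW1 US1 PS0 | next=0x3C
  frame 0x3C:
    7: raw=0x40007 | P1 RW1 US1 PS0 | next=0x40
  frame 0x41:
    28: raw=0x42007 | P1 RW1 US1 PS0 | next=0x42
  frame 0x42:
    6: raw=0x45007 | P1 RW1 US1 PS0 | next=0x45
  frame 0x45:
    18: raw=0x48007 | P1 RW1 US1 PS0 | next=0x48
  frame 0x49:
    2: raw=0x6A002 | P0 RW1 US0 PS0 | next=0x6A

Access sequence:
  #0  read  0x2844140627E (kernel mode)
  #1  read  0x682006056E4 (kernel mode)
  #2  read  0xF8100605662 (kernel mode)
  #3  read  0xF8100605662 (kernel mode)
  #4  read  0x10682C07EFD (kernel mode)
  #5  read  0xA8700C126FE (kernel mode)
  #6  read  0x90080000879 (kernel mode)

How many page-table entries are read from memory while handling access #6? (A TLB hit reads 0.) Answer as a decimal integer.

Walk each access:
#0 VA=0x2844140627E (r,kernel):
  L0: frame=0x18 idx=5 entry=0x1C007 [P=1 RW=1 US=1 PS=0]
  L1: frame=0x1C idx=17 entry=0x1D007 [P=1 RW=1 US=1 PS=0]
  L2: frame=0x1D idx=10 entry=0x1E007 [P=1 RW=1 US=1 PS=0]
  L3: frame=0x1E idx=6 entry=0x1F007 [P=1 RW=1 US=1 PS=0]
  → PA=0x1F27E  (4 entries read)
#1 VA=0x682006056E4 (r,kernel):
  L0: frame=0x18 idx=13 entry=0x21007 [P=1 RW=1 US=1 PS=0]
  L1: frame=0x21 idx=8 entry=0x24007 [P=1 RW=1 US=1 PS=0]
  L2: frame=0x24 idx=3 entry=0x26007 [P=1 RW=1 US=1 PS=0]
  L3: frame=0x26 idx=5 entry=0x27007 [P=1 RW=1 US=1 PS=0]
  → PA=0x276E4  (4 entries read)
#2 VA=0xF8100605662 (r,kernel):
  L0: frame=0x18 idx=31 entry=0x2B007 [P=1 RW=1 US=1 PS=0]
  L1: frame=0x2B idx=4 entry=0x2C007 [P=1 RW=1 US=1 PS=0]
  L2: frame=0x2C idx=3 entry=0x30007 [P=1 RW=1 US=1 PS=0]
  L3: frame=0x30 idx=5 entry=0x33007 [P=1 RW=1 US=1 PS=0]
  → PA=0x33662  (4 entries read)
#3 VA=0xF8100605662 (r,kernel):
  TLB hit vpn=0xF8100605 → PA=0x33662
#4 VA=0x10682C07EFD (r,kernel):
  L0: frame=0x18 idx=2 entry=0x35007 [P=1 RW=1 US=1 PS=0]
  L1: frame=0x35 idx=26 entry=0x38007 [P=1 RW=1 US=1 PS=0]
  L2: frame=0x38 idx=22 entry=0x3C007 [P=1 RW=1 US=1 PS=0]
  L3: frame=0x3C idx=7 entry=0x40007 [P=1 RW=1 US=1 PS=0]
  → PA=0x40EFD  (4 entries read)
#5 VA=0xA8700C126FE (r,kernel):
  L0: frame=0x18 idx=21 entry=0x41007 [P=1 RW=1 US=1 PS=0]
  L1: frame=0x41 idx=28 entry=0x42007 [P=1 RW=1 US=1 PS=0]
  L2: frame=0x42 idx=6 entry=0x45007 [P=1 RW=1 US=1 PS=0]
  L3: frame=0x45 idx=18 entry=0x48007 [P=1 RW=1 US=1 PS=0]
  → PA=0x486FE  (4 entries read)
#6 VA=0x90080000879 (r,kernel):
  L0: frame=0x18 idx=18 entry=0x49007 [P=1 RW=1 US=1 PS=0]
  L1: frame=0x49 idx=2 entry=0x6A002 [P=0 RW=1 US=0 PS=0]
  ✗ PAGE_NOT_PRESENT  [2 reads]

Entries read for #6: 2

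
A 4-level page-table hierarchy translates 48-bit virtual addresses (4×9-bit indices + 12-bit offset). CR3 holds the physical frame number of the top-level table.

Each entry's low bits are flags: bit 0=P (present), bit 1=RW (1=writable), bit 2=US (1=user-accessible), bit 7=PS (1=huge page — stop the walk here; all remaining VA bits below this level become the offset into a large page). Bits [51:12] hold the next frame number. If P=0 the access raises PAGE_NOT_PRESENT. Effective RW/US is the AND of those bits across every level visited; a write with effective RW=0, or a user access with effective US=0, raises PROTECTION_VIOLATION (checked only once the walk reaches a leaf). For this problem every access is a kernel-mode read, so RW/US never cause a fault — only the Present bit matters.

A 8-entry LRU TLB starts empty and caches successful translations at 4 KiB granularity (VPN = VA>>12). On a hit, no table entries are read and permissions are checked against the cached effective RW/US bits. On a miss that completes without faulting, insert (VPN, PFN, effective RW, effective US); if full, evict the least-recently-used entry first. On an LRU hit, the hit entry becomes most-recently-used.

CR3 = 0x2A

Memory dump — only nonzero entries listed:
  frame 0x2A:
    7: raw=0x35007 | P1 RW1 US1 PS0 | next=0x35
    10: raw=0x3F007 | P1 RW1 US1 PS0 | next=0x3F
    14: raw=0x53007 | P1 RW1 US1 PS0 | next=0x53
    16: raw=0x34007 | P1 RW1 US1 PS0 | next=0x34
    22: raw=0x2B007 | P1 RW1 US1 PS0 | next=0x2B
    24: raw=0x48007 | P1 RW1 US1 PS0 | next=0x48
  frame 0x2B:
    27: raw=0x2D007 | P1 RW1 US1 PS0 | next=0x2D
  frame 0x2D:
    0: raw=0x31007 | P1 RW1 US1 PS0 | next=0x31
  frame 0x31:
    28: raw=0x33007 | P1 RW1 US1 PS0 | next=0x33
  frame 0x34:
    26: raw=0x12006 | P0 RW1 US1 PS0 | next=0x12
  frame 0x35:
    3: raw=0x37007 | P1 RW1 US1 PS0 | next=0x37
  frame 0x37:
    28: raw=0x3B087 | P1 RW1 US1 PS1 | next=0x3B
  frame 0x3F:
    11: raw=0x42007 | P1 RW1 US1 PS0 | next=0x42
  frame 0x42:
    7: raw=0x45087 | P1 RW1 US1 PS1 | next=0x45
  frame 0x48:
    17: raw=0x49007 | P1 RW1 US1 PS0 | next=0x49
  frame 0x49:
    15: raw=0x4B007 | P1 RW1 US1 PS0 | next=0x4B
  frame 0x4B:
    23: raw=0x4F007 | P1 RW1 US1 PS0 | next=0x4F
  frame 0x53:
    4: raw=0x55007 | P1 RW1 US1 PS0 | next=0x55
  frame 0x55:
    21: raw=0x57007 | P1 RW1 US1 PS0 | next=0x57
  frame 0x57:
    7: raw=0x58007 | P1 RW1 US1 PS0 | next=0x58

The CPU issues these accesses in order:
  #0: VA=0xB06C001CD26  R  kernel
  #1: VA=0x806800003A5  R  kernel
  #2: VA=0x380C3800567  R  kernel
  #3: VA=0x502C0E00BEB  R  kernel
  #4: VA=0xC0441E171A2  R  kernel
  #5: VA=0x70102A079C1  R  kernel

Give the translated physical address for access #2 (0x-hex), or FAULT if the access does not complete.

Trace:
#0 VA=0xB06C001CD26 (r,kernel):
  L0: frame=0x2A idx=22 entry=0x2B007 [P=1 RW=1 US=1 PS=0]
  L1: frame=0x2B idx=27 entry=0x2D007 [P=1 RW=1 US=1 PS=0]
  L2: frame=0x2D idx=0 entry=0x31007 [P=1 RW=1 US=1 PS=0]
  L3: frame=0x31 idx=28 entry=0x33007 [P=1 RW=1 US=1 PS=0]
  ✓ 0x33D26  — 4 lookups
#1 VA=0x806800003A5 (r,kernel):
  L0: frame=0x2A idx=16 entry=0x34007 [P=1 RW=1 US=1 PS=0]
  L1: frame=0x34 idx=26 entry=0x12006 [P=0 RW=1 US=1 PS=0]
  ⇒ fault: PAGE_NOT_PRESENT  — 2 lookups
#2 VA=0x380C3800567 (r,kernel):
  L0: frame=0x2A idx=7 entry=0x35007 [P=1 RW=1 US=1 PS=0]
  L1: frame=0x35 idx=3 entry=0x37007 [P=1 RW=1 US=1 PS=0]
  L2: frame=0x37 idx=28 entry=0x3B087 [P=1 RW=1 US=1 PS=1]
  ✓ 0x3B567 (huge @L2)  — 3 lookups
#3 VA=0x502C0E00BEB (r,kernel):
  L0: frame=0x2A idx=10 entry=0x3F007 [P=1 RW=1 US=1 PS=0]
  L1: frame=0x3F idx=11 entry=0x42007 [P=1 RW=1 US=1 PS=0]
  L2: frame=0x42 idx=7 entry=0x45087 [P=1 RW=1 US=1 PS=1]
  ✓ 0x45BEB (huge @L2)  — 3 lookups
#4 VA=0xC0441E171A2 (r,kernel):
  L0: frame=0x2A idx=24 entry=0x48007 [P=1 RW=1 US=1 PS=0]
  L1: frame=0x48 idx=17 entry=0x49007 [P=1 RW=1 US=1 PS=0]
  L2: frame=0x49 idx=15 entry=0x4B007 [P=1 RW=1 US=1 PS=0]
  L3: frame=0x4B idx=23 entry=0x4F007 [P=1 RW=1 US=1 PS=0]
  ✓ 0x4F1A2  — 4 lookups
#5 VA=0x70102A079C1 (r,kernel):
  L0: frame=0x2A idx=14 entry=0x53007 [P=1 RW=1 US=1 PS=0]
  L1: frame=0x53 idx=4 entry=0x55007 [P=1 RW=1 US=1 PS=0]
  L2: frame=0x55 idx=21 entry=0x57007 [P=1 RW=1 US=1 PS=0]
  L3: frame=0x57 idx=7 entry=0x58007 [P=1 RW=1 US=1 PS=0]
  ✓ 0x589C1  — 4 lookups

Access #2 PA: 0x3B567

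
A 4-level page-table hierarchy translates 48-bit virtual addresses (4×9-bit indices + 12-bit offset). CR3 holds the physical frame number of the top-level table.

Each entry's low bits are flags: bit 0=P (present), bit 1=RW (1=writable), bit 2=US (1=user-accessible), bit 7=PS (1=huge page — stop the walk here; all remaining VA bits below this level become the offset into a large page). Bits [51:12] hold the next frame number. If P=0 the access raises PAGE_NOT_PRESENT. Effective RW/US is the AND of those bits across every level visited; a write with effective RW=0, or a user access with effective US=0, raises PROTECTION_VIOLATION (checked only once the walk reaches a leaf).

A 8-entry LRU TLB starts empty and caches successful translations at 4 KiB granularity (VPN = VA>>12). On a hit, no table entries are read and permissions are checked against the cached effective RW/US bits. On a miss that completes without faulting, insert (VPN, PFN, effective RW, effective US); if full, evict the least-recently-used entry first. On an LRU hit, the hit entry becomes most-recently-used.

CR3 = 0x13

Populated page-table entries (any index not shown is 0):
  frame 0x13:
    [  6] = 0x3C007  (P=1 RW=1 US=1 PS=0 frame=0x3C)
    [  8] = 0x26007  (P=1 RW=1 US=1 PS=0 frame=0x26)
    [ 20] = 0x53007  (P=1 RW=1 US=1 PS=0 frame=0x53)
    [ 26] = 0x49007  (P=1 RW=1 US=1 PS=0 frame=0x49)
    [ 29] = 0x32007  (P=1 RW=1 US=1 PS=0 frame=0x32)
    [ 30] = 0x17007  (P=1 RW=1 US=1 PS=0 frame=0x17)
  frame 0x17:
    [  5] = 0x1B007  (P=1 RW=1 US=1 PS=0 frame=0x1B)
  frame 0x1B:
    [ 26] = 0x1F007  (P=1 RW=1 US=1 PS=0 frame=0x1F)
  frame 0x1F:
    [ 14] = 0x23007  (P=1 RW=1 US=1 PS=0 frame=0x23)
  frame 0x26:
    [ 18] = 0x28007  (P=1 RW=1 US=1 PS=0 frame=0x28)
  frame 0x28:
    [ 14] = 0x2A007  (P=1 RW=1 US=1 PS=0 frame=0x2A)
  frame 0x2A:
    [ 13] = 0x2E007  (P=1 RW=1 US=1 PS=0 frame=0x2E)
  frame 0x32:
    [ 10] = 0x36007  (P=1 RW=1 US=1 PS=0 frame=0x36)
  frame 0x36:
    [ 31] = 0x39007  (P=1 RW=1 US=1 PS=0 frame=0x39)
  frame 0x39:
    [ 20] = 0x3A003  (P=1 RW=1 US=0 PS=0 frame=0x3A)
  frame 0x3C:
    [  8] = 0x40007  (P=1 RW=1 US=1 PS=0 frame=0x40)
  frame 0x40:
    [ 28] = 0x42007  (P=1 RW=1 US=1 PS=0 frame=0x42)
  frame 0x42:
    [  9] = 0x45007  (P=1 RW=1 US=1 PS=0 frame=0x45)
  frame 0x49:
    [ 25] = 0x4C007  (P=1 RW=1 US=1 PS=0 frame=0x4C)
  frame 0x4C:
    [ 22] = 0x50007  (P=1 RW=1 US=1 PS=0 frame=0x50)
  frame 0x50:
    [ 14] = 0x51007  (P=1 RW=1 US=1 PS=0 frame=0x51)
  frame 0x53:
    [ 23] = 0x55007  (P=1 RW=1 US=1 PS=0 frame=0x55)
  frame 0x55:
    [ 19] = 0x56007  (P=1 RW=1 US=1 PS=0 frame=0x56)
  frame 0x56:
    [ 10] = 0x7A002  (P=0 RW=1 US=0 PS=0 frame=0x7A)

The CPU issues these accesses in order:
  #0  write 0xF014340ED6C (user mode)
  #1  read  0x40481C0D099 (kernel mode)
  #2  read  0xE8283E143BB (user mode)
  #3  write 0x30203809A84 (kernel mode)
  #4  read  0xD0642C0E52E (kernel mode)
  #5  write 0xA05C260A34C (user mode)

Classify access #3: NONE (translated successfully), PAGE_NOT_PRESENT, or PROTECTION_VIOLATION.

Walk each access:
#0 VA=0xF014340ED6C (w,user):
  [0] read 0x13 idx=30: raw=0x17007 flags P=1 W=1 U=1 S=0
  [1] read 0x17 idx=5: raw=0x1B007 flags P=1 W=1 U=1 S=0
  [2] read 0x1B idx=26: raw=0x1F007 flags P=1 W=1 U=1 S=0
  [3] read 0x1F idx=14: raw=0x23007 flags P=1 W=1 U=1 S=0
  → PA=0x23D6C  (4 entries read)
#1 VA=0x40481C0D099 (r,kernel):
  [0] read 0x13 idx=8: raw=0x26007 flags P=1 W=1 U=1 S=0
  [1] read 0x26 idx=18: raw=0x28007 flags P=1 W=1 U=1 S=0
  [2] read 0x28 idx=14: raw=0x2A007 flags P=1 W=1 U=1 S=0
  [3] read 0x2A idx=13: raw=0x2E007 flags P=1 W=1 U=1 S=0
  → PA=0x2E099  (4 entries read)
#2 VA=0xE8283E143BB (r,user):
  [0] read 0x13 idx=29: raw=0x32007 flags P=1 W=1 U=1 S=0
  [1] read 0x32 idx=10: raw=0x36007 flags P=1 W=1 U=1 S=0
  [2] read 0x36 idx=31: raw=0x39007 flags P=1 W=1 U=1 S=0
  [3] read 0x39 idx=20: raw=0x3A003 flags P=1 W=1 U=0 S=0
  ✗ PROTECTION_VIOLATION  [4 reads]
#3 VA=0x30203809A84 (w,kernel):
  [0] read 0x13 idx=6: raw=0x3C007 flags P=1 W=1 U=1 S=0
  [1] read 0x3C idx=8: raw=0x40007 flags P=1 W=1 U=1 S=0
  [2] read 0x40 idx=28: raw=0x42007 flags P=1 W=1 U=1 S=0
  [3] read 0x42 idx=9: raw=0x45007 flags P=1 W=1 U=1 S=0
  → PA=0x45A84  (4 entries read)
#4 VA=0xD0642C0E52E (r,kernel):
  [0] read 0x13 idx=26: raw=0x49007 flags P=1 W=1 U=1 S=0
  [1] read 0x49 idx=25: raw=0x4C007 flags P=1 W=1 U=1 S=0
  [2] read 0x4C idx=22: raw=0x50007 flags P=1 W=1 U=1 S=0
  [3] read 0x50 idx=14: raw=0x51007 flags P=1 W=1 U=1 S=0
  → PA=0x5152E  (4 entries read)
#5 VA=0xA05C260A34C (w,user):
  [0] read 0x13 idx=20: raw=0x53007 flags P=1 W=1 U=1 S=0
  [1] read 0x53 idx=23: raw=0x55007 flags P=1 W=1 U=1 S=0
  [2] read 0x55 idx=19: raw=0x56007 flags P=1 W=1 U=1 S=0
  [3] read 0x56 idx=10: raw=0x7A002 flags P=0 W=1 U=0 S=0
  ✗ PAGE_NOT_PRESENT  [4 reads]

Access #3 fault: NONE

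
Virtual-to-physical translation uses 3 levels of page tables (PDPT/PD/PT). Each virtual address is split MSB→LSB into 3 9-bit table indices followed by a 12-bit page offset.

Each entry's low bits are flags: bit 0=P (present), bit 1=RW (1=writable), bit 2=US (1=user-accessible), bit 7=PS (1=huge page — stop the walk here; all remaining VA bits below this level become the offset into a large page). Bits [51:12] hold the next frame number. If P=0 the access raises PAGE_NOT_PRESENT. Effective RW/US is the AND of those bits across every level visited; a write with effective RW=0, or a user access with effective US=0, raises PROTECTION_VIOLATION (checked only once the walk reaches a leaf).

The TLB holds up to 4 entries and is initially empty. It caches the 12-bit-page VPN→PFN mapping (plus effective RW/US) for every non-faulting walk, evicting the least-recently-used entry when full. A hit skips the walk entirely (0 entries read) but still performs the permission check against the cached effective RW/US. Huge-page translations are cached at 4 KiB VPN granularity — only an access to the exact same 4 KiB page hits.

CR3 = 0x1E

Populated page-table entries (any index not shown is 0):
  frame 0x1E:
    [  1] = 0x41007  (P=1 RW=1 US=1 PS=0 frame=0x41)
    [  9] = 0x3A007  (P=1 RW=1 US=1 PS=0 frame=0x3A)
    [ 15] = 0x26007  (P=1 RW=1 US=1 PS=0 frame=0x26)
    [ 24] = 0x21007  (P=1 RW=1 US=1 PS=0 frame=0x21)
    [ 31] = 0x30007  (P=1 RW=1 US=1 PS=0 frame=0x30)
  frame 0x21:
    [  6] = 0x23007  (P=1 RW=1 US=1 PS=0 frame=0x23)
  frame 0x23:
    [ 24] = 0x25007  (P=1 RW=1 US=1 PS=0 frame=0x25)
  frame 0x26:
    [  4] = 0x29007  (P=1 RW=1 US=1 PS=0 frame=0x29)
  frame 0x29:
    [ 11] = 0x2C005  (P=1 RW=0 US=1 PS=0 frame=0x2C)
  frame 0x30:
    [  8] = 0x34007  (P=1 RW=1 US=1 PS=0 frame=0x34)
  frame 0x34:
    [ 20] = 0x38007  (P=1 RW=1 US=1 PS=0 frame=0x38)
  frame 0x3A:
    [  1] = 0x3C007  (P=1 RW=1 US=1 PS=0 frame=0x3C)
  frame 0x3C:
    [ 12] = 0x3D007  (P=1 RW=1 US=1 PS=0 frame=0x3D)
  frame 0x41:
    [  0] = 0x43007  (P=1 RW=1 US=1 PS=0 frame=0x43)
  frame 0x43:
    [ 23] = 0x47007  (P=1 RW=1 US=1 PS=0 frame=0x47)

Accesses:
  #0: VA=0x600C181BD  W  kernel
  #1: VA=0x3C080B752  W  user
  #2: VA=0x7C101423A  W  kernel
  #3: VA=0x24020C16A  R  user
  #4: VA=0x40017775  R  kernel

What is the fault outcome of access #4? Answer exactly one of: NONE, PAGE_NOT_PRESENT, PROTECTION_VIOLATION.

Per-access translation:
#0 VA=0x600C181BD (w,kernel):
  [0] read 0x1E idx=24: raw=0x21007 flags P=1 W=1 U=1 S=0
  [1] read 0x21 idx=6: raw=0x23007 flags P=1 W=1 U=1 S=0
  [2] read 0x23 idx=24: raw=0x25007 flags P=1 W=1 U=1 S=0
  ✓ 0x251BD  — 3 lookups
#1 VA=0x3C080B752 (w,user):
  [0] read 0x1E idx=15: raw=0x26007 flags P=1 W=1 U=1 S=0
  [1] read 0x26 idx=4: raw=0x29007 flags P=1 W=1 U=1 S=0
  [2] read 0x29 idx=11: raw=0x2C005 flags P=1 W=0 U=1 S=0
  → PROTECTION_VIOLATION  (3 entries read)
#2 VA=0x7C101423A (w,kernel):
  [0] read 0x1E idx=31: raw=0x30007 flags P=1 W=1 U=1 S=0
  [1] read 0x30 idx=8: raw=0x34007 flags P=1 W=1 U=1 S=0
  [2] read 0x34 idx=20: raw=0x38007 flags P=1 W=1 U=1 S=0
  ✓ 0x3823A  — 3 lookups
#3 VA=0x24020C16A (r,user):
  [0] read 0x1E idx=9: raw=0x3A007 flags P=1 W=1 U=1 S=0
  [1] read 0x3A idx=1: raw=0x3C007 flags P=1 W=1 U=1 S=0
  [2] read 0x3C idx=12: raw=0x3D007 flags P=1 W=1 U=1 S=0
  ✓ 0x3D16A  — 3 lookups
#4 VA=0x40017775 (r,kernel):
  [0] read 0x1E idx=1: raw=0x41007 flags P=1 W=1 U=1 S=0
  [1] read 0x41 idx=0: raw=0x43007 flags P=1 W=1 U=1 S=0
  [2] read 0x43 idx=23: raw=0x47007 flags P=1 W=1 U=1 S=0
  ✓ 0x47775  — 3 lookups

Access #4 fault: NONE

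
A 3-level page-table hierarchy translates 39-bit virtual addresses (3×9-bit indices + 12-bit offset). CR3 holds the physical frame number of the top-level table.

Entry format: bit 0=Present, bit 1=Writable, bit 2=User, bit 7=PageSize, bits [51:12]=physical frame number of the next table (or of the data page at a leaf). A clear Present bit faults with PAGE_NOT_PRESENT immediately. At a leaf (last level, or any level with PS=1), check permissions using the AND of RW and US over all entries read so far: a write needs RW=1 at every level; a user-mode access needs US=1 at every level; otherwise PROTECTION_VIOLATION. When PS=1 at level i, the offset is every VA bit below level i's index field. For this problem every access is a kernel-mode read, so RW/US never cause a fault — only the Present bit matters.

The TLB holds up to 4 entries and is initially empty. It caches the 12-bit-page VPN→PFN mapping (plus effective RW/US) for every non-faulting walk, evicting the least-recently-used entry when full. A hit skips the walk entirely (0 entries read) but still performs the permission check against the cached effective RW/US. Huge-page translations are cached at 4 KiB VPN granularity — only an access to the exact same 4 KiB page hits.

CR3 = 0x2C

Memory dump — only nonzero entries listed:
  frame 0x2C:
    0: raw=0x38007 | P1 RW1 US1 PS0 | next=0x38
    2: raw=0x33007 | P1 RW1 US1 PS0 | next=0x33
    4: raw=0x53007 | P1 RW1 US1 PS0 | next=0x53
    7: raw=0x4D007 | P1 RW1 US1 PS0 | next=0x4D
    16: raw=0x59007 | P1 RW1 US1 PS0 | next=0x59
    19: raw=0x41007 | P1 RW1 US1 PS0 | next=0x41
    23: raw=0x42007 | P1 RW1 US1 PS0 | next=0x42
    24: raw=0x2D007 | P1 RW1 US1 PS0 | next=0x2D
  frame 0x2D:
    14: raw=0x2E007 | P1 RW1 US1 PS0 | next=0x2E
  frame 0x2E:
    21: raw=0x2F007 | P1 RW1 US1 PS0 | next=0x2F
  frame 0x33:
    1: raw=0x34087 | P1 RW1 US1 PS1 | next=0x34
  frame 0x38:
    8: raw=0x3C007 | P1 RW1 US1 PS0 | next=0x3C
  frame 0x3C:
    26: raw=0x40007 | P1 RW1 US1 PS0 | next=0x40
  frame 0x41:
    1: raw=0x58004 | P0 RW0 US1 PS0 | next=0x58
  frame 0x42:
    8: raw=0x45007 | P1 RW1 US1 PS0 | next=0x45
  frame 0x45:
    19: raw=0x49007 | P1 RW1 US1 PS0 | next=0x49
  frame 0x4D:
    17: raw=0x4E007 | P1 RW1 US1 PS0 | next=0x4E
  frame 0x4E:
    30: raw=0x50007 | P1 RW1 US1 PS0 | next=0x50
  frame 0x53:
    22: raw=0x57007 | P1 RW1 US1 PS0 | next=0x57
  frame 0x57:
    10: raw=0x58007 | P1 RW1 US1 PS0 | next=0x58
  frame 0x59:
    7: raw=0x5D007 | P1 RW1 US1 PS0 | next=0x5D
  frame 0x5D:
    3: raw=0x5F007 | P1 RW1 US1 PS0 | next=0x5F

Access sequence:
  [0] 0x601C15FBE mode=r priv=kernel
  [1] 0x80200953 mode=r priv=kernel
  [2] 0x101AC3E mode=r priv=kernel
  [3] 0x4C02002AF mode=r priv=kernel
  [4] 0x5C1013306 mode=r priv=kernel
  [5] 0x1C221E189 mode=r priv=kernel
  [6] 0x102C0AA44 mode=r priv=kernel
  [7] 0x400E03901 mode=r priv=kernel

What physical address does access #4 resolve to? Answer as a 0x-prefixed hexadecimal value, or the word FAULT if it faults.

Walk each access:
#0 VA=0x601C15FBE (r,kernel):
  L0 @0x2C[24] → 0x2D007  P=1,RW=1,US=1,PS=0
  L1 @0x2D[14] → 0x2E007  P=1,RW=1,US=1,PS=0
  L2 @0x2E[21] → 0x2F007  P=1,RW=1,US=1,PS=0
  ✓ 0x2FFBE  — 3 lookups
#1 VA=0x80200953 (r,kernel):
  L0 @0x2C[2] → 0x33007  P=1,RW=1,US=1,PS=0
  L1 @0x33[1] → 0x34087  P=1,RW=1,US=1,PS=1
  ✓ 0x34953 (huge @L1)  — 2 lookups
#2 VA=0x101AC3E (r,kernel):
  L0 @0x2C[0] → 0x38007  P=1,RW=1,US=1,PS=0
  L1 @0x38[8] → 0x3C007  P=1,RW=1,US=1,PS=0
  L2 @0x3C[26] → 0x40007  P=1,RW=1,US=1,PS=0
  ✓ 0x40C3E  — 3 lookups
#3 VA=0x4C02002AF (r,kernel):
  L0 @0x2C[19] → 0x41007  P=1,RW=1,US=1,PS=0
  L1 @0x41[1] → 0x58004  P=0,RW=0,US=1,PS=0
  ⇒ fault: PAGE_NOT_PRESENT  — 2 lookups
#4 VA=0x5C1013306 (r,kernel):
  L0 @0x2C[23] → 0x42007  P=1,RW=1,US=1,PS=0
  L1 @0x42[8] → 0x45007  P=1,RW=1,US=1,PS=0
  L2 @0x45[19] → 0x49007  P=1,RW=1,US=1,PS=0
  ✓ 0x49306  — 3 lookups
#5 VA=0x1C221E189 (r,kernel):
  L0 @0x2C[7] → 0x4D007  P=1,RW=1,US=1,PS=0
  L1 @0x4D[17] → 0x4E007  P=1,RW=1,US=1,PS=0
  L2 @0x4E[30] → 0x50007  P=1,RW=1,US=1,PS=0
  ✓ 0x50189  — 3 lookups
#6 VA=0x102C0AA44 (r,kernel):
  L0 @0x2C[4] → 0x53007  P=1,RW=1,US=1,PS=0
  L1 @0x53[22] → 0x57007  P=1,RW=1,US=1,PS=0
  L2 @0x57[10] → 0x58007  P=1,RW=1,US=1,PS=0
  ✓ 0x58A44  — 3 lookups
#7 VA=0x400E03901 (r,kernel):
  L0 @0x2C[16] → 0x59007  P=1,RW=1,US=1,PS=0
  L1 @0x59[7] → 0x5D007  P=1,RW=1,US=1,PS=0
  L2 @0x5D[3] → 0x5F007  P=1,RW=1,US=1,PS=0
  ✓ 0x5F901  — 3 lookups

Access #4 PA: 0x49306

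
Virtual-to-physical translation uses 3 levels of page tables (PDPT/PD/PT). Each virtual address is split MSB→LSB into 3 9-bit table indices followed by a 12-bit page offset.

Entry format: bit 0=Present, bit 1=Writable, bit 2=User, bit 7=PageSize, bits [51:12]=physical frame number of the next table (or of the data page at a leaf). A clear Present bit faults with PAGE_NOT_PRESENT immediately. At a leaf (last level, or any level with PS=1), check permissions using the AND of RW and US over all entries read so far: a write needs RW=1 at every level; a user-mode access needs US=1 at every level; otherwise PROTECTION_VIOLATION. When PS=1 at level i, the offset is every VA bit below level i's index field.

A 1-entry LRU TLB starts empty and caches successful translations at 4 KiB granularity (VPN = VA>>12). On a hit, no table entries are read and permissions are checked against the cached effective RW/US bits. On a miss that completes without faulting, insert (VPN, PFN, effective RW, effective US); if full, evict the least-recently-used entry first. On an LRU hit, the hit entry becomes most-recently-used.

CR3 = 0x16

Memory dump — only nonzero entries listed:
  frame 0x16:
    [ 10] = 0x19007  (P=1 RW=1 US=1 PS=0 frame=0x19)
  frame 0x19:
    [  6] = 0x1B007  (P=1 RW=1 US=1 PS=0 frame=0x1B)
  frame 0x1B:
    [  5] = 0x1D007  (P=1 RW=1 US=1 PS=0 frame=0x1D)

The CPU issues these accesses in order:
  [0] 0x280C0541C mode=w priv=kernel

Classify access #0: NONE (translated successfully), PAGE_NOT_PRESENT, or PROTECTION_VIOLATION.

Trace:
#0 VA=0x280C0541C (w,kernel):
  L0 @0x16[10] → 0x19007  P=1,RW=1,US=1,PS=0
  L1 @0x19[6] → 0x1B007  P=1,RW=1,US=1,PS=0
  L2 @0x1B[5] → 0x1D007  P=1,RW=1,US=1,PS=0
  ✓ 0x1D41C  — 3 lookups

Access #0 fault: NONE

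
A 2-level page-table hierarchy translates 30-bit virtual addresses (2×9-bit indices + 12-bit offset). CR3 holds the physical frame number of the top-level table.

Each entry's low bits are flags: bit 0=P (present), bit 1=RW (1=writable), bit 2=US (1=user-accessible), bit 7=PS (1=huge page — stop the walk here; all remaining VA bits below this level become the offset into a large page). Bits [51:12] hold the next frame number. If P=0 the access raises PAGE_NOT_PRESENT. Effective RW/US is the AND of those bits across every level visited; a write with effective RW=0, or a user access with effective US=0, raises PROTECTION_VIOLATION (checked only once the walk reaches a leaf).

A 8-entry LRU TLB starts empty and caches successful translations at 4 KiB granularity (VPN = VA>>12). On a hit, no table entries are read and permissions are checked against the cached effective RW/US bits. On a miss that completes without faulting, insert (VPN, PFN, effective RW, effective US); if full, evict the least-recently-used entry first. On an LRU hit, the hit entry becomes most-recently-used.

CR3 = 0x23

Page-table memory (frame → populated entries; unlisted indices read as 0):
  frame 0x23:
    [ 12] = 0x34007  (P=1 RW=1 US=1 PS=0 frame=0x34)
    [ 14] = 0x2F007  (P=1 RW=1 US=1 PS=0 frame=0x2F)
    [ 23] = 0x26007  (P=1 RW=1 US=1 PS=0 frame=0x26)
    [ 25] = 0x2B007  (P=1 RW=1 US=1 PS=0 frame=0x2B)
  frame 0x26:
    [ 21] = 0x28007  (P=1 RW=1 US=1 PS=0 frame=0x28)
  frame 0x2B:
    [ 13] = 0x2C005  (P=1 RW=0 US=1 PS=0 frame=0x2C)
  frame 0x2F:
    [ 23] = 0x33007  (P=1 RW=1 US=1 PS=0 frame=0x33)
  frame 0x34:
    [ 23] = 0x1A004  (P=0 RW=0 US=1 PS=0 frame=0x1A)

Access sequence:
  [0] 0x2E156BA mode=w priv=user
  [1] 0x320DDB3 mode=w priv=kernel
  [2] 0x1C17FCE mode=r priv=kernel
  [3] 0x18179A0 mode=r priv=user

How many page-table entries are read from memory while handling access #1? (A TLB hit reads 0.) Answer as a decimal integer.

Trace:
#0 VA=0x2E156BA (w,user):
  L0: frame=0x23 idx=23 entry=0x26007 [P=1 RW=1 US=1 PS=0]
  L1: frame=0x26 idx=21 entry=0x28007 [P=1 RW=1 US=1 PS=0]
  ✓ 0x286BA  — 2 lookups
#1 VA=0x320DDB3 (w,kernel):
  L0: frame=0x23 idx=25 entry=0x2B007 [P=1 RW=1 US=1 PS=0]
  L1: frame=0x2B idx=13 entry=0x2C005 [P=1 RW=0 US=1 PS=0]
  → PROTECTION_VIOLATION  (2 entries read)
#2 VA=0x1C17FCE (r,kernel):
  L0: frame=0x23 idx=14 entry=0x2F007 [P=1 RW=1 US=1 PS=0]
  L1: frame=0x2F idx=23 entry=0x33007 [P=1 RW=1 US=1 PS=0]
  ✓ 0x33FCE  — 2 lookups
#3 VA=0x18179A0 (r,user):
  L0: frame=0x23 idx=12 entry=0x34007 [P=1 RW=1 US=1 PS=0]
  L1: frame=0x34 idx=23 entry=0x1A004 [P=0 RW=0 US=1 PS=0]
  → PAGE_NOT_PRESENT  (2 entries read)

Entries read for #1: 2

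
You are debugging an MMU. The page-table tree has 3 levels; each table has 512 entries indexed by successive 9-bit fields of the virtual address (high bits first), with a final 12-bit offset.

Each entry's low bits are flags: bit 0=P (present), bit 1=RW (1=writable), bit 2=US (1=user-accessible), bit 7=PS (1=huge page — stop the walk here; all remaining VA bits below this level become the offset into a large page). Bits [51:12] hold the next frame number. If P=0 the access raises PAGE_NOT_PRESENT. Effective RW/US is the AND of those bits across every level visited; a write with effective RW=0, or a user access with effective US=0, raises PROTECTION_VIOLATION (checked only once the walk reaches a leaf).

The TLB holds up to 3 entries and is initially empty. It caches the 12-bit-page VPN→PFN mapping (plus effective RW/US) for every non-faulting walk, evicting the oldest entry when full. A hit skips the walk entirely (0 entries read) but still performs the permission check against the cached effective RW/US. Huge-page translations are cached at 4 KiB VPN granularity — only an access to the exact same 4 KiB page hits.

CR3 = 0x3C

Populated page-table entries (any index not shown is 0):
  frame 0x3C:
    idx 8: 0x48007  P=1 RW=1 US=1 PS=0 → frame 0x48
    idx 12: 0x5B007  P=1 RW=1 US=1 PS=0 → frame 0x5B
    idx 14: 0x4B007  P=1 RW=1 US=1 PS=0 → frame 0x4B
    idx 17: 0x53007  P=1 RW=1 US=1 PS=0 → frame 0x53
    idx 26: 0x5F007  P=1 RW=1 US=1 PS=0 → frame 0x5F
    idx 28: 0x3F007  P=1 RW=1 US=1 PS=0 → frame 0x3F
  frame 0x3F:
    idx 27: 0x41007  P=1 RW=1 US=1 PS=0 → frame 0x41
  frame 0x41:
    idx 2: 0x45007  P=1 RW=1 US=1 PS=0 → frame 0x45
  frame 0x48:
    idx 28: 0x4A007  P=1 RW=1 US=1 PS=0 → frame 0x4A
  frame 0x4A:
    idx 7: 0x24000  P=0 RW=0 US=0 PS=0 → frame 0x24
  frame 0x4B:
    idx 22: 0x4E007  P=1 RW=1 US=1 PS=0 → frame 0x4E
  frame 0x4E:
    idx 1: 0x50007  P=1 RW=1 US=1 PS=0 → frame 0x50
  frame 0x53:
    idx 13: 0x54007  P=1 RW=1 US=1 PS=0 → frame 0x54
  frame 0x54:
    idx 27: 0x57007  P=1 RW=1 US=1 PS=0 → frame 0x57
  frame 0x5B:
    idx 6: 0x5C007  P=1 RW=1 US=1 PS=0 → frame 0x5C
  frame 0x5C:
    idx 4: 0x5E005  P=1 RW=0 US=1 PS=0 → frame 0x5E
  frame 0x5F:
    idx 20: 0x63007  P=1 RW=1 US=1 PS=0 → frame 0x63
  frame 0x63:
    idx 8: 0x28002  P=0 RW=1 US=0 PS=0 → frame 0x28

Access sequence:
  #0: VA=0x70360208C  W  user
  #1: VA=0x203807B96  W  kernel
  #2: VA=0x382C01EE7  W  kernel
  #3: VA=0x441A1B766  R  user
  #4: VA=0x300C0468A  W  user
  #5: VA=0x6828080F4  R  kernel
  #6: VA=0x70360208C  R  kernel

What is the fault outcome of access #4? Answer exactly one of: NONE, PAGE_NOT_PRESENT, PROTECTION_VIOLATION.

Trace:
#0 VA=0x70360208C (w,user):
  [0] read 0x3C idx=28: raw=0x3F007 flags P=1 W=1 U=1 S=0
  [1] read 0x3F idx=27: raw=0x41007 flags P=1 W=1 U=1 S=0
  [2] read 0x41 idx=2: raw=0x45007 flags P=1 W=1 U=1 S=0
  ✓ 0x4508C  — 3 lookups
#1 VA=0x203807B96 (w,kernel):
  [0] read 0x3C idx=8: raw=0x48007 flags P=1 W=1 U=1 S=0
  [1] read 0x48 idx=28: raw=0x4A007 flags P=1 W=1 U=1 S=0
  [2] read 0x4A idx=7: raw=0x24000 flags P=0 W=0 U=0 S=0
  ⇒ fault: PAGE_NOT_PRESENT  — 3 lookups
#2 VA=0x382C01EE7 (w,kernel):
  [0] read 0x3C idx=14: raw=0x4B007 flags P=1 W=1 U=1 S=0
  [1] read 0x4B idx=22: raw=0x4E007 flags P=1 W=1 U=1 S=0
  [2] read 0x4E idx=1: raw=0x50007 flags P=1 W=1 U=1 S=0
  ✓ 0x50EE7  — 3 lookups
#3 VA=0x441A1B766 (r,user):
  [0] read 0x3C idx=17: raw=0x53007 flags P=1 W=1 U=1 S=0
  [1] read 0x53 idx=13: raw=0x54007 flags P=1 W=1 U=1 S=0
  [2] read 0x54 idx=27: raw=0x57007 flags P=1 W=1 U=1 S=0
  ✓ 0x57766  — 3 lookups
#4 VA=0x300C0468A (w,user):
  [0] read 0x3C idx=12: raw=0x5B007 flags P=1 W=1 U=1 S=0
  [1] read 0x5B idx=6: raw=0x5C007 flags P=1 W=1 U=1 S=0
  [2] read 0x5C idx=4: raw=0x5E005 flags P=1 W=0 U=1 S=0
  ⇒ fault: PROTECTION_VIOLATION  — 3 lookups
#5 VA=0x6828080F4 (r,kernel):
  [0] read 0x3C idx=26: raw=0x5F007 flags P=1 W=1 U=1 S=0
  [1] read 0x5F idx=20: raw=0x63007 flags P=1 W=1 U=1 S=0
  [2] read 0x63 idx=8: raw=0x28002 flags P=0 W=1 U=0 S=0
  ⇒ fault: PAGE_NOT_PRESENT  — 3 lookups
#6 VA=0x70360208C (r,kernel):
  TLB hit vpn=0x703602 → PA=0x4508C

Access #4 fault: PROTECTION_VIOLATION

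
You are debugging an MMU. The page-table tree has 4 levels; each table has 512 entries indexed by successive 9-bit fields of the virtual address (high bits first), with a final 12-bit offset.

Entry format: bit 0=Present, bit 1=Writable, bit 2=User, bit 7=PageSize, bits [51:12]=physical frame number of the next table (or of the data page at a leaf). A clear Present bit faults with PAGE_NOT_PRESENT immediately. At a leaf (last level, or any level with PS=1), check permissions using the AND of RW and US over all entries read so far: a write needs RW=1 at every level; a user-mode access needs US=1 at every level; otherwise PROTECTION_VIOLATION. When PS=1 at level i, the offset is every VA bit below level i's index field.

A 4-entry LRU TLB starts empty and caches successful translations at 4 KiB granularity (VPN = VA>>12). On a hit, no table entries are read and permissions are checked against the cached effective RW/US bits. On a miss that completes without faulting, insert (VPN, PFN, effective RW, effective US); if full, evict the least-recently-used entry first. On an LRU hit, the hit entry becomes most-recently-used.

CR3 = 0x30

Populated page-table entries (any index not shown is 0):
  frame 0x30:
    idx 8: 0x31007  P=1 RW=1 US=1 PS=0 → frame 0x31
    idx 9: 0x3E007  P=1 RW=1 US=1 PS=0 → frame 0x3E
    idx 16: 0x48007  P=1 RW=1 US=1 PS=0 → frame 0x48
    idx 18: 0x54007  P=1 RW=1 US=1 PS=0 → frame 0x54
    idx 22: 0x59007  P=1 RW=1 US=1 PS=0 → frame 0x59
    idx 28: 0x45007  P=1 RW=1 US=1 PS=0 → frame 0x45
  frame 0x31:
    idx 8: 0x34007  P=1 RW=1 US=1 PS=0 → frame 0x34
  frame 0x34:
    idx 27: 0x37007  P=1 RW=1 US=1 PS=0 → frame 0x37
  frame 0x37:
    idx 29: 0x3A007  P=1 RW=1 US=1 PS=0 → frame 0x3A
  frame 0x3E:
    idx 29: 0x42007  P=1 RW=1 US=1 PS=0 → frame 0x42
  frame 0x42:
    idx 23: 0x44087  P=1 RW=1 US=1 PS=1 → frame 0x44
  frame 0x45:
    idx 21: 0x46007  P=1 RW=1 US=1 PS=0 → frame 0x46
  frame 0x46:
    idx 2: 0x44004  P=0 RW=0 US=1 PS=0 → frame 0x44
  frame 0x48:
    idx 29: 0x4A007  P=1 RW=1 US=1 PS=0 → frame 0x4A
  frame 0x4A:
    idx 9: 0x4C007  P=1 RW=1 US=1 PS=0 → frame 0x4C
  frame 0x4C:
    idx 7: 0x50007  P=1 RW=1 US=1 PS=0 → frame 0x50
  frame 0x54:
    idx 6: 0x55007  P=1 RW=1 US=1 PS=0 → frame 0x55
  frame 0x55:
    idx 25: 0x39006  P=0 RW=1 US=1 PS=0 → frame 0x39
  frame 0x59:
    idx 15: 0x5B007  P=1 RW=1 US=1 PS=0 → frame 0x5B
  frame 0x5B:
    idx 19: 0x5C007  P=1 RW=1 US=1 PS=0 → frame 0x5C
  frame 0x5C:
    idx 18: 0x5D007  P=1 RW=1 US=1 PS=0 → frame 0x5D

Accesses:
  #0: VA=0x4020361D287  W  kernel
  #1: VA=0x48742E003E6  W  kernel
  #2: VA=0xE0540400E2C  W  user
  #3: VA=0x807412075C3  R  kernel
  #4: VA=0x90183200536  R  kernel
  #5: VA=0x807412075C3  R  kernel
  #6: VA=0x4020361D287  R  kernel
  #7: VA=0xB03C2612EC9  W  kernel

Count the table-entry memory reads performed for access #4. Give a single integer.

Walk each access:
#0 VA=0x4020361D287 (w,kernel):
  [0] read 0x30 idx=8: raw=0x31007 flags P=1 W=1 U=1 S=0
  [1] read 0x31 idx=8: raw=0x34007 flags P=1 W=1 U=1 S=0
  [2] read 0x34 idx=27: raw=0x37007 flags P=1 W=1 U=1 S=0
  [3] read 0x37 idx=29: raw=0x3A007 flags P=1 W=1 U=1 S=0
  ✓ 0x3A287  — 4 lookups
#1 VA=0x48742E003E6 (w,kernel):
  [0] read 0x30 idx=9: raw=0x3E007 flags P=1 W=1 U=1 S=0
  [1] read 0x3E idx=29: raw=0x42007 flags P=1 W=1 U=1 S=0
  [2] read 0x42 idx=23: raw=0x44087 flags P=1 W=1 U=1 S=1
  ✓ 0x443E6 (huge @L2)  — 3 lookups
#2 VA=0xE0540400E2C (w,user):
  [0] read 0x30 idx=28: raw=0x45007 flags P=1 W=1 U=1 S=0
  [1] read 0x45 idx=21: raw=0x46007 flags P=1 W=1 U=1 S=0
  [2] read 0x46 idx=2: raw=0x44004 flags P=0 W=0 U=1 S=0
  → PAGE_NOT_PRESENT  (3 entries read)
#3 VA=0x807412075C3 (r,kernel):
  [0] read 0x30 idx=16: raw=0x48007 flags P=1 W=1 U=1 S=0
  [1] read 0x48 idx=29: raw=0x4A007 flags P=1 W=1 U=1 S=0
  [2] read 0x4A idx=9: raw=0x4C007 flags P=1 W=1 U=1 S=0
  [3] read 0x4C idx=7: raw=0x50007 flags P=1 W=1 U=1 S=0
  ✓ 0x505C3  — 4 lookups
#4 VA=0x90183200536 (r,kernel):
  [0] read 0x30 idx=18: raw=0x54007 flags P=1 W=1 U=1 S=0
  [1] read 0x54 idx=6: raw=0x55007 flags P=1 W=1 U=1 S=0
  [2] read 0x55 idx=25: raw=0x39006 flags P=0 W=1 U=1 S=0
  → PAGE_NOT_PRESENT  (3 entries read)
#5 VA=0x807412075C3 (r,kernel):
  TLB hit vpn=0x80741207 → PA=0x505C3
#6 VA=0x4020361D287 (r,kernel):
  TLB hit vpn=0x4020361D → PA=0x3A287
#7 VA=0xB03C2612EC9 (w,kernel):
  [0] read 0x30 idx=22: raw=0x59007 flags P=1 W=1 U=1 S=0
  [1] read 0x59 idx=15: raw=0x5B007 flags P=1 W=1 U=1 S=0
  [2] read 0x5B idx=19: raw=0x5C007 flags P=1 W=1 U=1 S=0
  [3] read 0x5C idx=18: raw=0x5D007 flags P=1 W=1 U=1 S=0
  ✓ 0x5DEC9  — 4 lookups

Entries read for #4: 3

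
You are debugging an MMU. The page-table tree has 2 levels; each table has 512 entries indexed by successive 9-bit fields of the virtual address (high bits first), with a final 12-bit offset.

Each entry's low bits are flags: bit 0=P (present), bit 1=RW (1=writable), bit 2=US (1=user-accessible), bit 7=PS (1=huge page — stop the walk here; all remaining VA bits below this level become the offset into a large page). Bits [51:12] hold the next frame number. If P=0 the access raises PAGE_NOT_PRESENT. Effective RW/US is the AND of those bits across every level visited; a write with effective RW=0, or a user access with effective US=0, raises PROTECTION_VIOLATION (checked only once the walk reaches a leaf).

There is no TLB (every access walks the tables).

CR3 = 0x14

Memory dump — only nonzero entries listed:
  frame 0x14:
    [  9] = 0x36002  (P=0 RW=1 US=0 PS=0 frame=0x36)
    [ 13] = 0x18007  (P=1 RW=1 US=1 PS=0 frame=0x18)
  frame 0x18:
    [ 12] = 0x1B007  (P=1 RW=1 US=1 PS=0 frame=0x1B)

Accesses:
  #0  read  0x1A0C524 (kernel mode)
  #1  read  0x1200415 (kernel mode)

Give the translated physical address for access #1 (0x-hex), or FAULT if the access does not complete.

Per-access translation:
#0 VA=0x1A0C524 (r,kernel):
  [0] read 0x14 idx=13: raw=0x18007 flags P=1 W=1 U=1 S=0
  [1] read 0x18 idx=12: raw=0x1B007 flags P=1 W=1 U=1 S=0
  ✓ 0x1B524  — 2 lookups
#1 VA=0x1200415 (r,kernel):
  [0] read 0x14 idx=9: raw=0x36002 flags P=0 W=1 U=0 S=0
  → PAGE_NOT_PRESENT  (1 entries read)

Access #1 PA: FAULT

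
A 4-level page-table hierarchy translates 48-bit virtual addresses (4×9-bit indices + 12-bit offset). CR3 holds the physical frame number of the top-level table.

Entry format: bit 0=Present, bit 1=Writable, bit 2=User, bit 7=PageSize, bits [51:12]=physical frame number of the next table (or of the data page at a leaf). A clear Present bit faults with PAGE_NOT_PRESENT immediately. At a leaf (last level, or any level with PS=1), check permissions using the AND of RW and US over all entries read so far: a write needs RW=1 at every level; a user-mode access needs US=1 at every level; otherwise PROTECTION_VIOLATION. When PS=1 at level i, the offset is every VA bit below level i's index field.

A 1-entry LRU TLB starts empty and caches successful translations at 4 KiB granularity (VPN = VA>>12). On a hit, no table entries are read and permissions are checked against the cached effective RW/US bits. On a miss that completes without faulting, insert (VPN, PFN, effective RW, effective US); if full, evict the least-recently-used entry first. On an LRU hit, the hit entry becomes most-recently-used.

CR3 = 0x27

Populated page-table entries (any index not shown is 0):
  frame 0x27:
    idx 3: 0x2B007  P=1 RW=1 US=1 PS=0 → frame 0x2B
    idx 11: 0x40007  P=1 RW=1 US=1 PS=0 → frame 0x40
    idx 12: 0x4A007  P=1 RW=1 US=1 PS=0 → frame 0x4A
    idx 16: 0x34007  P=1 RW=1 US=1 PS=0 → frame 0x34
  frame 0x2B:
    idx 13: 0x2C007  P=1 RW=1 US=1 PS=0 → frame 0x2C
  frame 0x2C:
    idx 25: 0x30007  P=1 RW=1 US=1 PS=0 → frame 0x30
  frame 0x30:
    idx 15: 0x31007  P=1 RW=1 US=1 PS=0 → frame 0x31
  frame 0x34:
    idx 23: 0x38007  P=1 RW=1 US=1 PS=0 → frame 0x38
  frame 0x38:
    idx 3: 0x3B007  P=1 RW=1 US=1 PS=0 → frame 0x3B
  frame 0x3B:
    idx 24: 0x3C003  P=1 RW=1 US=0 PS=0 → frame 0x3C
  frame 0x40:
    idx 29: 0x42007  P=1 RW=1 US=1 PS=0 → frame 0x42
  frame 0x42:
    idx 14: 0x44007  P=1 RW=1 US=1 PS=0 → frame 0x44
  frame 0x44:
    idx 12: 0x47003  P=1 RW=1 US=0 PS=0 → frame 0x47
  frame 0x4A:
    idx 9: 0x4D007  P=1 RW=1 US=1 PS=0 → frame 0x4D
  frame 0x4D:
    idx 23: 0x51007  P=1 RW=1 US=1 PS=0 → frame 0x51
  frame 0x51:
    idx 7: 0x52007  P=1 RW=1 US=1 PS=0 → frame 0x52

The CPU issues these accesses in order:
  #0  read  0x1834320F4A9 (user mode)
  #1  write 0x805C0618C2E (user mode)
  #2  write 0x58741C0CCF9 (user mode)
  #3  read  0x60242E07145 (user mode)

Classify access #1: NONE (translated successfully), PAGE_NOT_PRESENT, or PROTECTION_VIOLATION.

Per-access translation:
#0 VA=0x1834320F4A9 (r,user):
  L0 @0x27[3] → 0x2B007  P=1,RW=1,US=1,PS=0
  L1 @0x2B[13] → 0x2C007  P=1,RW=1,US=1,PS=0
  L2 @0x2C[25] → 0x30007  P=1,RW=1,US=1,PS=0
  L3 @0x30[15] → 0x31007  P=1,RW=1,US=1,PS=0
  ⇒ phys 0x314A9  [4 reads]
#1 VA=0x805C0618C2E (w,user):
  L0 @0x27[16] → 0x34007  P=1,RW=1,US=1,PS=0
  L1 @0x34[23] → 0x38007  P=1,RW=1,US=1,PS=0
  L2 @0x38[3] → 0x3B007  P=1,RW=1,US=1,PS=0
  L3 @0x3B[24] → 0x3C003  P=1,RW=1,US=0,PS=0
  → PROTECTION_VIOLATION  (4 entries read)
#2 VA=0x58741C0CCF9 (w,user):
  L0 @0x27[11] → 0x40007  P=1,RW=1,US=1,PS=0
  L1 @0x40[29] → 0x42007  P=1,RW=1,US=1,PS=0
  L2 @0x42[14] → 0x44007  P=1,RW=1,US=1,PS=0
  L3 @0x44[12] → 0x47003  P=1,RW=1,US=0,PS=0
  → PROTECTION_VIOLATION  (4 entries read)
#3 VA=0x60242E07145 (r,user):
  L0 @0x27[12] → 0x4A007  P=1,RW=1,US=1,PS=0
  L1 @0x4A[9] → 0x4D007  P=1,RW=1,US=1,PS=0
  L2 @0x4D[23] → 0x51007  P=1,RW=1,US=1,PS=0
  L3 @0x51[7] → 0x52007  P=1,RW=1,US=1,PS=0
  ⇒ phys 0x52145  [4 reads]

Access #1 fault: PROTECTION_VIOLATION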